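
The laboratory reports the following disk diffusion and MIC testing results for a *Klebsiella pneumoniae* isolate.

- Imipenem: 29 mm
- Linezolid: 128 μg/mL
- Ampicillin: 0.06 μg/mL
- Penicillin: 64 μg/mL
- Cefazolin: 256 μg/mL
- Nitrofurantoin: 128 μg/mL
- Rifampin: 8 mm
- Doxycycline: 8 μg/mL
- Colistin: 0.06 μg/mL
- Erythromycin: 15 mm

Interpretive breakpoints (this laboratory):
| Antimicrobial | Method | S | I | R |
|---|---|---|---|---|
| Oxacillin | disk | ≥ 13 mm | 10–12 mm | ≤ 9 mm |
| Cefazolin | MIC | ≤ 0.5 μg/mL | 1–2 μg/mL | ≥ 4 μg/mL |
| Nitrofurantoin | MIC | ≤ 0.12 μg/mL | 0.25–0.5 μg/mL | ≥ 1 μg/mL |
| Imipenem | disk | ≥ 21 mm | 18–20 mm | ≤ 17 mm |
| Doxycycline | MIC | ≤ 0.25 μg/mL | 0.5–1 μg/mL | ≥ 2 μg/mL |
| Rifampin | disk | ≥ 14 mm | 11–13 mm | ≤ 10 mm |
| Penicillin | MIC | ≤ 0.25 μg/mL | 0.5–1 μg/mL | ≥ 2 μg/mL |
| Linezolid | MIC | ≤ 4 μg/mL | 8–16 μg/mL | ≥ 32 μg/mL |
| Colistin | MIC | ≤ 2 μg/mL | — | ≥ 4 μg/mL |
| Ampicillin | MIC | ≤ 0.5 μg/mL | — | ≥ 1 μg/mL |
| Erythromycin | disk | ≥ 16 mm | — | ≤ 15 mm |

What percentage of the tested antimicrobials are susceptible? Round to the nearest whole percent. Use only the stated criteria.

30%

Imipenem 29 mm: ≥ 21 mm ⇒ Susceptible
Linezolid: 128 μg/mL is ≥ 32 μg/mL — Resistant
Ampicillin: 0.06 μg/mL is ≤ 0.5 μg/mL → susceptible
Penicillin: 64 μg/mL is ≥ 2 μg/mL — resistant
Cefazolin: 256 μg/mL is ≥ 4 μg/mL → R
Nitrofurantoin 128 μg/mL: ≥ 1 μg/mL ⇒ Resistant
Rifampin: 8 mm is ≤ 10 mm → Resistant
Doxycycline: 8 μg/mL is ≥ 2 μg/mL — Resistant
Colistin (0.06 μg/mL) ≤ 2 μg/mL — Susceptible
Erythromycin 15 mm: ≤ 15 mm — R
Susceptible: 3/10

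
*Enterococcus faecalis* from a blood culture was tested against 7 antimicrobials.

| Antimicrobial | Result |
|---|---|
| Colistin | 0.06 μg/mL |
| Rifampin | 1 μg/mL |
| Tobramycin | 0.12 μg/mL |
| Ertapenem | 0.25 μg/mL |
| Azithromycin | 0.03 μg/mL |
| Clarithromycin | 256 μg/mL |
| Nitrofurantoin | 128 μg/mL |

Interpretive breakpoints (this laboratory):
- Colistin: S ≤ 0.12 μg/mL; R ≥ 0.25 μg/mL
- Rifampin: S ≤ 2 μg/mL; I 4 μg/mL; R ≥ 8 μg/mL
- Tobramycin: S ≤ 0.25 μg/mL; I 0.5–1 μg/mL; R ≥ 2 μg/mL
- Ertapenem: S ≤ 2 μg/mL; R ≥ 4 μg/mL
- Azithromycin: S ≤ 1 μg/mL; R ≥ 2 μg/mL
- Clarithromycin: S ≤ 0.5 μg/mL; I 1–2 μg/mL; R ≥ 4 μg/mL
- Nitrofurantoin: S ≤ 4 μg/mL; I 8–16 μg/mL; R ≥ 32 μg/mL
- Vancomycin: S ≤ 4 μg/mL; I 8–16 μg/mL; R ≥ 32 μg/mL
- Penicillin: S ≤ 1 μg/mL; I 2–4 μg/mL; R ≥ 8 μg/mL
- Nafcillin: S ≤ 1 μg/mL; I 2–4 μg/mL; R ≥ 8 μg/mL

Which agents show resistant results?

clarithromycin, nitrofurantoin

Colistin: 0.06 μg/mL is ≤ 0.12 μg/mL ⇒ susceptible
Rifampin 1 μg/mL: ≤ 2 μg/mL → S
Tobramycin: 0.12 μg/mL is ≤ 0.25 μg/mL — Susceptible
Ertapenem: 0.25 μg/mL is ≤ 2 μg/mL ⇒ Susceptible
Azithromycin (0.03 μg/mL) ≤ 1 μg/mL → Susceptible
Clarithromycin: 256 μg/mL is ≥ 4 μg/mL — R
Nitrofurantoin (128 μg/mL) ≥ 32 μg/mL → R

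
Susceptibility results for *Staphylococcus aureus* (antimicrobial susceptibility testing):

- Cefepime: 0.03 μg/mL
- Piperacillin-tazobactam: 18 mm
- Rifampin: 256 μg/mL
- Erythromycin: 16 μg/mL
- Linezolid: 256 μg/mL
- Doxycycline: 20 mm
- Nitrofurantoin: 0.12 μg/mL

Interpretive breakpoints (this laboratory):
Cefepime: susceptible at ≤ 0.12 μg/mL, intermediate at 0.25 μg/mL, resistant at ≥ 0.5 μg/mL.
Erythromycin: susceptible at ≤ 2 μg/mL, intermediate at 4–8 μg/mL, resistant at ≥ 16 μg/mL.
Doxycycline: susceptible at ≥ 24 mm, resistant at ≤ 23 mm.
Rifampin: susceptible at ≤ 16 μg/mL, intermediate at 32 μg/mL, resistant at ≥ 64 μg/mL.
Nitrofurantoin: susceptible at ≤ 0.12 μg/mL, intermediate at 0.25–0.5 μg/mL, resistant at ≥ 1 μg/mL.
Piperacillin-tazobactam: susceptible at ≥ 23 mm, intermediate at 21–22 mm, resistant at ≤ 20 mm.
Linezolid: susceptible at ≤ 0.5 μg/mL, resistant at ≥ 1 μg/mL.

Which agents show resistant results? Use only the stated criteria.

piperacillin-tazobactam, rifampin, erythromycin, linezolid, doxycycline

Cefepime (0.03 μg/mL) ≤ 0.12 μg/mL — susceptible
Piperacillin-tazobactam: 18 mm is ≤ 20 mm — R
Rifampin (256 μg/mL) ≥ 64 μg/mL ⇒ resistant
Erythromycin: 16 μg/mL is ≥ 16 μg/mL ⇒ Resistant
Linezolid 256 μg/mL: ≥ 1 μg/mL ⇒ R
Doxycycline (20 mm) ≤ 23 mm → R
Nitrofurantoin (0.12 μg/mL) ≤ 0.12 μg/mL — Susceptible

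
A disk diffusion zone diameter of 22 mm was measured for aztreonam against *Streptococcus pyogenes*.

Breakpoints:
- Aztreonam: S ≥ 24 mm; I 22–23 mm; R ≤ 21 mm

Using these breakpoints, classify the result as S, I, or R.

Aztreonam 22 mm: in 22–23 mm → intermediate

I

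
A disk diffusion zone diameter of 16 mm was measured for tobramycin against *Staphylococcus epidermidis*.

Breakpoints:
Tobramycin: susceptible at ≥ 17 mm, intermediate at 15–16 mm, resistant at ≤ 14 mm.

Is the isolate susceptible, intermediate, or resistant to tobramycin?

I

Tobramycin: 16 mm is in 15–16 mm — I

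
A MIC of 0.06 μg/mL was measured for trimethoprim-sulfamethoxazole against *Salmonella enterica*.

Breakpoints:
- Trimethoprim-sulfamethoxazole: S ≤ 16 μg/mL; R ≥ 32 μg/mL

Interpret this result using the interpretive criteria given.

S

Trimethoprim-sulfamethoxazole: 0.06 μg/mL is ≤ 16 μg/mL → Susceptible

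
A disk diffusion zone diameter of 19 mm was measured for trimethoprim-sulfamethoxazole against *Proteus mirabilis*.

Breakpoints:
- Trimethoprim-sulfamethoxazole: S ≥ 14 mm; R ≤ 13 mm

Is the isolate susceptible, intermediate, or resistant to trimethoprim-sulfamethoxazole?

Trimethoprim-sulfamethoxazole (19 mm) ≥ 14 mm → S

S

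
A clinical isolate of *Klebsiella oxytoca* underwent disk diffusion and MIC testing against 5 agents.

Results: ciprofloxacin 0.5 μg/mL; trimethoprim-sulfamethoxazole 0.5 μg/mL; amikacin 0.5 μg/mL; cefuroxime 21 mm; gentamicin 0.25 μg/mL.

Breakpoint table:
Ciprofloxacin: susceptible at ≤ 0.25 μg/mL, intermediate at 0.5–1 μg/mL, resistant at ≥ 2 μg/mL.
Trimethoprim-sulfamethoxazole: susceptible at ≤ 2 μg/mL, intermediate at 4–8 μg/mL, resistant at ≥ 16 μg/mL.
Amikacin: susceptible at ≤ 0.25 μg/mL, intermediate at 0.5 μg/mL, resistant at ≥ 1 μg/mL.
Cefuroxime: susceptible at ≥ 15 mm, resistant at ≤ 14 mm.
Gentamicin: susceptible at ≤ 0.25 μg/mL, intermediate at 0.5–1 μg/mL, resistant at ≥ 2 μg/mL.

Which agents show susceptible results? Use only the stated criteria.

Ciprofloxacin 0.5 μg/mL: in 0.5–1 μg/mL — Intermediate
Trimethoprim-sulfamethoxazole: 0.5 μg/mL is ≤ 2 μg/mL → susceptible
Amikacin: 0.5 μg/mL is = 0.5 μg/mL → intermediate
Cefuroxime: 21 mm is ≥ 15 mm — S
Gentamicin: 0.25 μg/mL is ≤ 0.25 μg/mL ⇒ susceptible

trimethoprim-sulfamethoxazole, cefuroxime, gentamicin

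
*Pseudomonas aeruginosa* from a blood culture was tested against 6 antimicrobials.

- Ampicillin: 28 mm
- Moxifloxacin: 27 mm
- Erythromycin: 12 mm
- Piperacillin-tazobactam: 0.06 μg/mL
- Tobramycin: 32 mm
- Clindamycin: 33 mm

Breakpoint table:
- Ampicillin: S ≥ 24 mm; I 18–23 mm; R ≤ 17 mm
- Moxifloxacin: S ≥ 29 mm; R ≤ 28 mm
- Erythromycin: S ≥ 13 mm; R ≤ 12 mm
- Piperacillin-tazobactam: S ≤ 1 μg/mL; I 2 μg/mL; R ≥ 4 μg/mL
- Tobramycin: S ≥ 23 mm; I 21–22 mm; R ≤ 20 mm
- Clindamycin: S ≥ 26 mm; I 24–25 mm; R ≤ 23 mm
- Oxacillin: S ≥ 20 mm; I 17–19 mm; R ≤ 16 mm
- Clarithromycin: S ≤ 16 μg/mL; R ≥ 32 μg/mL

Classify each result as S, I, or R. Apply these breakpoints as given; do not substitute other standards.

S, R, R, S, S, S

Ampicillin (28 mm) ≥ 24 mm — S
Moxifloxacin 27 mm: ≤ 28 mm → R
Erythromycin (12 mm) ≤ 12 mm → resistant
Piperacillin-tazobactam 0.06 μg/mL: ≤ 1 μg/mL ⇒ Susceptible
Tobramycin (32 mm) ≥ 23 mm → Susceptible
Clindamycin (33 mm) ≥ 26 mm ⇒ Susceptible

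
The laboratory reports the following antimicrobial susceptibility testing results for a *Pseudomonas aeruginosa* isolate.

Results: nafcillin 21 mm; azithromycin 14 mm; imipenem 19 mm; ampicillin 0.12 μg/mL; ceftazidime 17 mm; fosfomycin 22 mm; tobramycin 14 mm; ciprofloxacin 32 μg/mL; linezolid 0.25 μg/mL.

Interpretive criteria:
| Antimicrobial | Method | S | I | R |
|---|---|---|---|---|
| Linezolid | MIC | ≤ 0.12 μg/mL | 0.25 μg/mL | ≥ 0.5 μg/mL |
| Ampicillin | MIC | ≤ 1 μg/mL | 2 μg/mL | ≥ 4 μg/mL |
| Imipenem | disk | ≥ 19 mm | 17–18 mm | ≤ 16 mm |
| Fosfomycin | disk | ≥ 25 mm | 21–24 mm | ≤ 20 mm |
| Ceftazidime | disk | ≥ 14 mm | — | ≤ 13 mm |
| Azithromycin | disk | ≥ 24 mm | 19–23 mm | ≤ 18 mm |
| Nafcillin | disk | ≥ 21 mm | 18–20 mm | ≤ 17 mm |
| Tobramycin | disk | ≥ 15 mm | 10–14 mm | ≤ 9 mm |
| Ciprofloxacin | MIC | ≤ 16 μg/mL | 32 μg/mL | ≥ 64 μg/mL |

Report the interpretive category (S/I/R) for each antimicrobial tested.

Nafcillin: 21 mm is ≥ 21 mm ⇒ susceptible
Azithromycin: 14 mm is ≤ 18 mm → resistant
Imipenem: 19 mm is ≥ 19 mm ⇒ Susceptible
Ampicillin 0.12 μg/mL: ≤ 1 μg/mL → S
Ceftazidime: 17 mm is ≥ 14 mm → Susceptible
Fosfomycin (22 mm) in 21–24 mm — Intermediate
Tobramycin 14 mm: in 10–14 mm — Intermediate
Ciprofloxacin (32 μg/mL) = 32 μg/mL — I
Linezolid 0.25 μg/mL: = 0.25 μg/mL → intermediate

S, R, S, S, S, I, I, I, I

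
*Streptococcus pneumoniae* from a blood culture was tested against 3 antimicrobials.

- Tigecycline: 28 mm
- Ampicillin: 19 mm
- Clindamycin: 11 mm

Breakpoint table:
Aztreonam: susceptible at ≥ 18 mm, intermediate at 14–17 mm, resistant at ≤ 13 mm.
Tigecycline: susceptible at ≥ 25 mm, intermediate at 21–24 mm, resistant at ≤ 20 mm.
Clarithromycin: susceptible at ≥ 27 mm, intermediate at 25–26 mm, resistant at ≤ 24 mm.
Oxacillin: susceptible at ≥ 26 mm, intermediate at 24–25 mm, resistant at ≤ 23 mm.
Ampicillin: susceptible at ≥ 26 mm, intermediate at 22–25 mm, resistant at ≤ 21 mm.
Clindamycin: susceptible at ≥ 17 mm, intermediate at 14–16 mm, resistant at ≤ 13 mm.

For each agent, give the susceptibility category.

S, R, R

Tigecycline: 28 mm is ≥ 25 mm — S
Ampicillin (19 mm) ≤ 21 mm — R
Clindamycin: 11 mm is ≤ 13 mm ⇒ resistant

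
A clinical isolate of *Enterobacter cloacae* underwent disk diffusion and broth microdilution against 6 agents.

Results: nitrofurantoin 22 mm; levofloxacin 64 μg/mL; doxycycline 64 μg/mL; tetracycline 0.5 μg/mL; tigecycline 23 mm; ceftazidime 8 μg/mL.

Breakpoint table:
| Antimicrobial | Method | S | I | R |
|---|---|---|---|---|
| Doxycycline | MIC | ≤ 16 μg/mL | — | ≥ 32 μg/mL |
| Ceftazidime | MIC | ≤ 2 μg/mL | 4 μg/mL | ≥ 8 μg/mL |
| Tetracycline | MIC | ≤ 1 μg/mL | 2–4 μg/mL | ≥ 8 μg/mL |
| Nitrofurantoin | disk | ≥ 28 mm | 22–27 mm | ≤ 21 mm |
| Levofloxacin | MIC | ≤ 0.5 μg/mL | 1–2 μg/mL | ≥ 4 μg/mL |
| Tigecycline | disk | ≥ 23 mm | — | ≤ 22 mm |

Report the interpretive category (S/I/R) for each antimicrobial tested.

I, R, R, S, S, R

Nitrofurantoin: 22 mm is in 22–27 mm → Intermediate
Levofloxacin 64 μg/mL: ≥ 4 μg/mL → resistant
Doxycycline: 64 μg/mL is ≥ 32 μg/mL → Resistant
Tetracycline (0.5 μg/mL) ≤ 1 μg/mL ⇒ susceptible
Tigecycline: 23 mm is ≥ 23 mm — S
Ceftazidime: 8 μg/mL is ≥ 8 μg/mL → resistant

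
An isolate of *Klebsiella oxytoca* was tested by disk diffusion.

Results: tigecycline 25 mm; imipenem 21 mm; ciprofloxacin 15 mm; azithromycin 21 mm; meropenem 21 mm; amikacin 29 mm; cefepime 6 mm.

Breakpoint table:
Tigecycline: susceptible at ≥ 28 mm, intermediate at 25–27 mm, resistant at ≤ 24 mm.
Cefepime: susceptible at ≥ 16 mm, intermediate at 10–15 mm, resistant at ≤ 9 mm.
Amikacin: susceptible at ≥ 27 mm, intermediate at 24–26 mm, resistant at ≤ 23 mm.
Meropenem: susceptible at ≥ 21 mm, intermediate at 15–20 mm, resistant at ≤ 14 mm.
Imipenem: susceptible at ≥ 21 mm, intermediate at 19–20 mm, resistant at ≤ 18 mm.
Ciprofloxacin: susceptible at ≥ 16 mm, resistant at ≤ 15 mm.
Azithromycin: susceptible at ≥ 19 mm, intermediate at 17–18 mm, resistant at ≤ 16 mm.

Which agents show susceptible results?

imipenem, azithromycin, meropenem, amikacin

Tigecycline (25 mm) in 25–27 mm — I
Imipenem 21 mm: ≥ 21 mm — susceptible
Ciprofloxacin: 15 mm is ≤ 15 mm → resistant
Azithromycin (21 mm) ≥ 19 mm — S
Meropenem: 21 mm is ≥ 21 mm → Susceptible
Amikacin (29 mm) ≥ 27 mm → S
Cefepime 6 mm: ≤ 9 mm ⇒ resistant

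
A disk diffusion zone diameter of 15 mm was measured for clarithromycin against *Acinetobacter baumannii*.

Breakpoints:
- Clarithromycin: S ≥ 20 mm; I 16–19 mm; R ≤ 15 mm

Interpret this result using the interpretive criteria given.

Resistant

Clarithromycin: 15 mm is ≤ 15 mm ⇒ resistant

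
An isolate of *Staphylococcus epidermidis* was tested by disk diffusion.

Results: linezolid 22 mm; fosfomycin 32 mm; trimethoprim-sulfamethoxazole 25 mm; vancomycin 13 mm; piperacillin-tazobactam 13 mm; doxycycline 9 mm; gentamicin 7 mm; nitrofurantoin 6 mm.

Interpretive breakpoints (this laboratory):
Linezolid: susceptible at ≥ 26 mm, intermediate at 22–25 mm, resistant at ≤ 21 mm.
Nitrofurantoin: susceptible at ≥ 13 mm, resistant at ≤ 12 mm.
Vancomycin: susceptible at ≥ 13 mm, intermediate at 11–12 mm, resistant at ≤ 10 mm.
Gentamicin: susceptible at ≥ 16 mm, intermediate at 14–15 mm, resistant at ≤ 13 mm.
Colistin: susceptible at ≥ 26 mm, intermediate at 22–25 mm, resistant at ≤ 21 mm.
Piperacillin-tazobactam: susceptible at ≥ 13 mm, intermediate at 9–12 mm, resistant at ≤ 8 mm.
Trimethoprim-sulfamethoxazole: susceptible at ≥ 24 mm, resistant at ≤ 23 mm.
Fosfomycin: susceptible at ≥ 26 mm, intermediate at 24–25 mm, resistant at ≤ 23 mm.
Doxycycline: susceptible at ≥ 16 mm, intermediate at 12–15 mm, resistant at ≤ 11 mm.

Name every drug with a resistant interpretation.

doxycycline, gentamicin, nitrofurantoin

Linezolid (22 mm) in 22–25 mm ⇒ Intermediate
Fosfomycin (32 mm) ≥ 26 mm → susceptible
Trimethoprim-sulfamethoxazole (25 mm) ≥ 24 mm ⇒ susceptible
Vancomycin: 13 mm is ≥ 13 mm — Susceptible
Piperacillin-tazobactam 13 mm: ≥ 13 mm — S
Doxycycline 9 mm: ≤ 11 mm — Resistant
Gentamicin 7 mm: ≤ 13 mm — resistant
Nitrofurantoin 6 mm: ≤ 12 mm — resistant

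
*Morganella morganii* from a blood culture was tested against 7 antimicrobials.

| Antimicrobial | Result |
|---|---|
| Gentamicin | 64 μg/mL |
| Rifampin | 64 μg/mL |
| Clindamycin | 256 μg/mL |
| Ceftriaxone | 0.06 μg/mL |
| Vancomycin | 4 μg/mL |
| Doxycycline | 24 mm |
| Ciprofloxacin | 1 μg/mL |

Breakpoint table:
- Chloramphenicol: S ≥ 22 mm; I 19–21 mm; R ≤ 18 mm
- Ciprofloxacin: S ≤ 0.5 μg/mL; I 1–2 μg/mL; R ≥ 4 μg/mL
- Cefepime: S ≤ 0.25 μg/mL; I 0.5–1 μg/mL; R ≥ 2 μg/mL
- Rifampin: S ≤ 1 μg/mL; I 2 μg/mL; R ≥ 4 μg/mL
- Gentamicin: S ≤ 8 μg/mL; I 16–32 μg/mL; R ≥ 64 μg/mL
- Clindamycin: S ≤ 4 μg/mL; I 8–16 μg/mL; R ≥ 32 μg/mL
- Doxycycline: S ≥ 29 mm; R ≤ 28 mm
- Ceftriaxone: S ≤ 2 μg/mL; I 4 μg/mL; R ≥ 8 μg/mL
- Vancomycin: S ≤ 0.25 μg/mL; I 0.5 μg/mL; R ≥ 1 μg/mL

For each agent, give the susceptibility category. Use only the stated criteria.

R, R, R, S, R, R, I

Gentamicin: 64 μg/mL is ≥ 64 μg/mL — resistant
Rifampin 64 μg/mL: ≥ 4 μg/mL — resistant
Clindamycin: 256 μg/mL is ≥ 32 μg/mL ⇒ R
Ceftriaxone: 0.06 μg/mL is ≤ 2 μg/mL ⇒ S
Vancomycin (4 μg/mL) ≥ 1 μg/mL — R
Doxycycline (24 mm) ≤ 28 mm → Resistant
Ciprofloxacin 1 μg/mL: in 1–2 μg/mL → I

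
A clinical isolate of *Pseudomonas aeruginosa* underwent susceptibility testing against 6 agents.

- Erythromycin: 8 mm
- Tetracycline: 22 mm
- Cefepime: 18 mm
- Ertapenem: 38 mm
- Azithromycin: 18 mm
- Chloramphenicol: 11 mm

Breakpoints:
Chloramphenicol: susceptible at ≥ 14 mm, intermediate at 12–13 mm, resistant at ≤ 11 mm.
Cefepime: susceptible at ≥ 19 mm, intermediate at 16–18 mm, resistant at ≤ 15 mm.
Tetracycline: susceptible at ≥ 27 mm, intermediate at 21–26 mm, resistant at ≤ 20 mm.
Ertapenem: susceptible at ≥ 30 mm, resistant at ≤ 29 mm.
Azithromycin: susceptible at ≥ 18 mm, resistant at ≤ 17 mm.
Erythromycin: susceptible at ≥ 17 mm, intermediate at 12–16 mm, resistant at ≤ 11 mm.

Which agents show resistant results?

Erythromycin (8 mm) ≤ 11 mm ⇒ Resistant
Tetracycline 22 mm: in 21–26 mm → I
Cefepime 18 mm: in 16–18 mm ⇒ I
Ertapenem (38 mm) ≥ 30 mm — S
Azithromycin 18 mm: ≥ 18 mm ⇒ susceptible
Chloramphenicol: 11 mm is ≤ 11 mm ⇒ R

erythromycin, chloramphenicol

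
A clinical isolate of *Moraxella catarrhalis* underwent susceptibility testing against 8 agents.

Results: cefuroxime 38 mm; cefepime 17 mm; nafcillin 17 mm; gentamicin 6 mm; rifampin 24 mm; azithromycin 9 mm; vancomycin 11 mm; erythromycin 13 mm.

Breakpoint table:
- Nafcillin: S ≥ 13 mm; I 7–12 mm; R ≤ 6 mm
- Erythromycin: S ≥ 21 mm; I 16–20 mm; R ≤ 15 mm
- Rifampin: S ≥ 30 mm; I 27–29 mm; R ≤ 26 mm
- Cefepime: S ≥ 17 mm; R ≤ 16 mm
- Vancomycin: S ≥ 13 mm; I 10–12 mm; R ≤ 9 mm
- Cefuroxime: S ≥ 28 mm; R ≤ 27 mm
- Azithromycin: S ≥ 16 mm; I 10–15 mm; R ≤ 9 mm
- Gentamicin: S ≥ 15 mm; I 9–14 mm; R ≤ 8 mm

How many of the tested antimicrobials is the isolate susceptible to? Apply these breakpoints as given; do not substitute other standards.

Cefuroxime: 38 mm is ≥ 28 mm — susceptible
Cefepime (17 mm) ≥ 17 mm → S
Nafcillin (17 mm) ≥ 13 mm — Susceptible
Gentamicin: 6 mm is ≤ 8 mm ⇒ Resistant
Rifampin 24 mm: ≤ 26 mm ⇒ resistant
Azithromycin (9 mm) ≤ 9 mm → resistant
Vancomycin 11 mm: in 10–12 mm ⇒ I
Erythromycin (13 mm) ≤ 15 mm → R
Susceptible: 3

3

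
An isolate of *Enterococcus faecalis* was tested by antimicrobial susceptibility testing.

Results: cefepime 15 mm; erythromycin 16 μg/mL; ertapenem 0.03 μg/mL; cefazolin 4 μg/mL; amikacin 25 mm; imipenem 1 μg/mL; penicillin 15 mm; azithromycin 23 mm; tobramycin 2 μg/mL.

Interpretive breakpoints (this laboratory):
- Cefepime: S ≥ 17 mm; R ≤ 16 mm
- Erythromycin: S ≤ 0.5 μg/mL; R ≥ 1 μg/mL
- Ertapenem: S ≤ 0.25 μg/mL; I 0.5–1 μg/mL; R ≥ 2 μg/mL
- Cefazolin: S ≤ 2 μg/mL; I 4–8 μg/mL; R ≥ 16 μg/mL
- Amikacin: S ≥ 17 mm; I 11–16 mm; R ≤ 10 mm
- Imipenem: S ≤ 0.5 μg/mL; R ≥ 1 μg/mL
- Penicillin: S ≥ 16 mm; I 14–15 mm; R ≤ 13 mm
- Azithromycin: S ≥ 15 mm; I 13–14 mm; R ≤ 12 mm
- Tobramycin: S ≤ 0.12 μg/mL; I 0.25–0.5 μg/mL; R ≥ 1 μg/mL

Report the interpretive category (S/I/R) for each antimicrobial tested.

R, R, S, I, S, R, I, S, R

Cefepime (15 mm) ≤ 16 mm → resistant
Erythromycin (16 μg/mL) ≥ 1 μg/mL — R
Ertapenem (0.03 μg/mL) ≤ 0.25 μg/mL ⇒ S
Cefazolin (4 μg/mL) in 4–8 μg/mL — Intermediate
Amikacin: 25 mm is ≥ 17 mm — susceptible
Imipenem 1 μg/mL: ≥ 1 μg/mL — Resistant
Penicillin (15 mm) in 14–15 mm ⇒ Intermediate
Azithromycin (23 mm) ≥ 15 mm → S
Tobramycin (2 μg/mL) ≥ 1 μg/mL → resistant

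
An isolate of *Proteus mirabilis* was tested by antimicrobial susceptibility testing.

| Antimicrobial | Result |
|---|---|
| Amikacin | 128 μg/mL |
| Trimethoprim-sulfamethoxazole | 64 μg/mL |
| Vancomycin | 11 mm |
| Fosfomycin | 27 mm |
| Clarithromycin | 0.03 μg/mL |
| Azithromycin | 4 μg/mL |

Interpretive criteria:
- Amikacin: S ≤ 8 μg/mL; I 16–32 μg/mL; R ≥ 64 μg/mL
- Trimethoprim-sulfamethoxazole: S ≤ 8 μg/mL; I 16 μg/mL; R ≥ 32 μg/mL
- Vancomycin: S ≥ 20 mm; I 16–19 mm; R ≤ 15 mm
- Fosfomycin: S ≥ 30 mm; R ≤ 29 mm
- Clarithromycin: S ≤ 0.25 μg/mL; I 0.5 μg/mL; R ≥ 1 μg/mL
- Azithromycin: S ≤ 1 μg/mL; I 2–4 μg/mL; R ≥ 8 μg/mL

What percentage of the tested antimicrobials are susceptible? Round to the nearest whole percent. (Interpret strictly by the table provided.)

17%

Amikacin 128 μg/mL: ≥ 64 μg/mL — Resistant
Trimethoprim-sulfamethoxazole 64 μg/mL: ≥ 32 μg/mL → R
Vancomycin (11 mm) ≤ 15 mm → resistant
Fosfomycin 27 mm: ≤ 29 mm ⇒ R
Clarithromycin 0.03 μg/mL: ≤ 0.25 μg/mL ⇒ Susceptible
Azithromycin: 4 μg/mL is in 2–4 μg/mL ⇒ Intermediate
Susceptible: 1/6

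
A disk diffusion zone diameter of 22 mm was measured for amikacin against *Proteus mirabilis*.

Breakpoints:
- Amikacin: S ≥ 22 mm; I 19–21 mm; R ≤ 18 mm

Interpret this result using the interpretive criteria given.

Amikacin: 22 mm is ≥ 22 mm — susceptible

S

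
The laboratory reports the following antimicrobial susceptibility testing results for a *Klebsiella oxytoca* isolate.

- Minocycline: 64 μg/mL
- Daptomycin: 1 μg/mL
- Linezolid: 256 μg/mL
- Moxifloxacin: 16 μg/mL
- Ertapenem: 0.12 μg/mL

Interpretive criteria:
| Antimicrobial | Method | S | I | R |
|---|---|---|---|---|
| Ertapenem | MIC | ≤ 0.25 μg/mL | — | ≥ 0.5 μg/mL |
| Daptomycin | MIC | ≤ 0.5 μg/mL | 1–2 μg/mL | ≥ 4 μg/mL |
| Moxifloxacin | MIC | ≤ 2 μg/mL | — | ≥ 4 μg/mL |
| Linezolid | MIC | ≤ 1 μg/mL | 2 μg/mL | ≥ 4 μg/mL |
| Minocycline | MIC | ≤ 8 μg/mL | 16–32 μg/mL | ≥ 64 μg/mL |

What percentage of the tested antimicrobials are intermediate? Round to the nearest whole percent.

20%

Minocycline (64 μg/mL) ≥ 64 μg/mL ⇒ resistant
Daptomycin (1 μg/mL) in 1–2 μg/mL — I
Linezolid (256 μg/mL) ≥ 4 μg/mL — Resistant
Moxifloxacin: 16 μg/mL is ≥ 4 μg/mL ⇒ Resistant
Ertapenem 0.12 μg/mL: ≤ 0.25 μg/mL ⇒ Susceptible
Intermediate: 1/5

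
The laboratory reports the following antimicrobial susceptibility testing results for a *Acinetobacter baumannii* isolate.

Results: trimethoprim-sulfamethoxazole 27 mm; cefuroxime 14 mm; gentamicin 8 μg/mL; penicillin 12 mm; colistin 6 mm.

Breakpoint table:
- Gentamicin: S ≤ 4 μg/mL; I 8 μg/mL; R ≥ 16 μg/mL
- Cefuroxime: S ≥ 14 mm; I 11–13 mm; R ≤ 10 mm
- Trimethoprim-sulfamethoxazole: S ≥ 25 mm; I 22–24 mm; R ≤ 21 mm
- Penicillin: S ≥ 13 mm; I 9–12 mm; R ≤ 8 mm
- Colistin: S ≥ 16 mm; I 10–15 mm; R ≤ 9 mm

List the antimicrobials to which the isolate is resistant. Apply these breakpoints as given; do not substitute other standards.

colistin

Trimethoprim-sulfamethoxazole 27 mm: ≥ 25 mm → S
Cefuroxime: 14 mm is ≥ 14 mm → Susceptible
Gentamicin: 8 μg/mL is = 8 μg/mL — intermediate
Penicillin: 12 mm is in 9–12 mm — Intermediate
Colistin (6 mm) ≤ 9 mm ⇒ Resistant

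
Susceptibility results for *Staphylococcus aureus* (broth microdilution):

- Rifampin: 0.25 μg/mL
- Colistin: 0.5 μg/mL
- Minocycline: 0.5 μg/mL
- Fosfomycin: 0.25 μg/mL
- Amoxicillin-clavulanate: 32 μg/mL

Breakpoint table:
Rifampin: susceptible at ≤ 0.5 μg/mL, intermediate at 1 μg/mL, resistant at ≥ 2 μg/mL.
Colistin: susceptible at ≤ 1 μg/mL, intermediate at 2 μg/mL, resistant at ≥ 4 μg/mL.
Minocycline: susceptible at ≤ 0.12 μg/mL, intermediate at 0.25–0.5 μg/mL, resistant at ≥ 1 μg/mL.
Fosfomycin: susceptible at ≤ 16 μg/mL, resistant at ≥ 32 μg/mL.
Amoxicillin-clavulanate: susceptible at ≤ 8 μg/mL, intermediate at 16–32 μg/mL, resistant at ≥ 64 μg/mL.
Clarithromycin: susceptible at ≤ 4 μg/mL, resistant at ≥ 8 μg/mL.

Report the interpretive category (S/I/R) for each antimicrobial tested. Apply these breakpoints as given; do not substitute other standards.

Rifampin 0.25 μg/mL: ≤ 0.5 μg/mL — Susceptible
Colistin (0.5 μg/mL) ≤ 1 μg/mL ⇒ S
Minocycline 0.5 μg/mL: in 0.25–0.5 μg/mL — intermediate
Fosfomycin (0.25 μg/mL) ≤ 16 μg/mL ⇒ susceptible
Amoxicillin-clavulanate: 32 μg/mL is in 16–32 μg/mL ⇒ I

S, S, I, S, I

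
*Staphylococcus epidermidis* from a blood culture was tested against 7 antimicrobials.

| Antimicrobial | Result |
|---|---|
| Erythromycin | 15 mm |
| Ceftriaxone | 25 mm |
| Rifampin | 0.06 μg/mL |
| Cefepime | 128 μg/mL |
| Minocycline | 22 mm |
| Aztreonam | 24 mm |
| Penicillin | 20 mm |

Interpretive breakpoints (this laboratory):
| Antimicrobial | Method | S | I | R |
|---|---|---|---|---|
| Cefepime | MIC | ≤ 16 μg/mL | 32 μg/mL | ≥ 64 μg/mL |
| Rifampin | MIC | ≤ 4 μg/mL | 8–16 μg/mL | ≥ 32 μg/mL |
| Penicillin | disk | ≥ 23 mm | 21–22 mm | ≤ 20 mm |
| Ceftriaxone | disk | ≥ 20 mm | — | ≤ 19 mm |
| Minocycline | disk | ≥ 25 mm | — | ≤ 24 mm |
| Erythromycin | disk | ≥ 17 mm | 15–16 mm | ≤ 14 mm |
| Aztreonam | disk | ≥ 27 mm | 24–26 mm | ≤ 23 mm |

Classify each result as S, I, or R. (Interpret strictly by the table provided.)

I, S, S, R, R, I, R

Erythromycin (15 mm) in 15–16 mm — intermediate
Ceftriaxone (25 mm) ≥ 20 mm → S
Rifampin 0.06 μg/mL: ≤ 4 μg/mL — Susceptible
Cefepime: 128 μg/mL is ≥ 64 μg/mL ⇒ Resistant
Minocycline: 22 mm is ≤ 24 mm → resistant
Aztreonam 24 mm: in 24–26 mm ⇒ Intermediate
Penicillin (20 mm) ≤ 20 mm — resistant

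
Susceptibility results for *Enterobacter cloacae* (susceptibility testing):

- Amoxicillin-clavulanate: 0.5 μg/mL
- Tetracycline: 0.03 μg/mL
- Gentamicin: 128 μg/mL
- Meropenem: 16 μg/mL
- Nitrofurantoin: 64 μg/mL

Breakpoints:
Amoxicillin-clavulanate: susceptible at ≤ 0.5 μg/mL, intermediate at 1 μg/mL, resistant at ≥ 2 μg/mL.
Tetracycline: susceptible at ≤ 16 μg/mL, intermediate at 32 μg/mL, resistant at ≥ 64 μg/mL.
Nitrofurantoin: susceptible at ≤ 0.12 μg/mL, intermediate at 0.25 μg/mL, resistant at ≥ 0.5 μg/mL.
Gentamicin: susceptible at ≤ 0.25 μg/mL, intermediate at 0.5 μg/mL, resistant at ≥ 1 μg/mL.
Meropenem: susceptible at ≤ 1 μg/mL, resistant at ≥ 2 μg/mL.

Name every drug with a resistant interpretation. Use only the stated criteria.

Amoxicillin-clavulanate 0.5 μg/mL: ≤ 0.5 μg/mL — Susceptible
Tetracycline: 0.03 μg/mL is ≤ 16 μg/mL → susceptible
Gentamicin: 128 μg/mL is ≥ 1 μg/mL → resistant
Meropenem: 16 μg/mL is ≥ 2 μg/mL — R
Nitrofurantoin (64 μg/mL) ≥ 0.5 μg/mL ⇒ resistant

gentamicin, meropenem, nitrofurantoin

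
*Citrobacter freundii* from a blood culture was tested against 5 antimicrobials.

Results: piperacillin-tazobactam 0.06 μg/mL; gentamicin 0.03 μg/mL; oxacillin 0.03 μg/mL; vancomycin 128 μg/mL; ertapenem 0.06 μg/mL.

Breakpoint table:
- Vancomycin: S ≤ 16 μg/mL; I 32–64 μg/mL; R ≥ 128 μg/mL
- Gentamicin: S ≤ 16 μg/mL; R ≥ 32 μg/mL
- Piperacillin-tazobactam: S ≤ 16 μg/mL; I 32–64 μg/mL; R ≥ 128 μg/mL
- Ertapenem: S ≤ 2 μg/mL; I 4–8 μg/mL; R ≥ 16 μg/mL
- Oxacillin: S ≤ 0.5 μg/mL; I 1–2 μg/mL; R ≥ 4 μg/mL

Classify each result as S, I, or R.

Piperacillin-tazobactam (0.06 μg/mL) ≤ 16 μg/mL ⇒ S
Gentamicin (0.03 μg/mL) ≤ 16 μg/mL → susceptible
Oxacillin: 0.03 μg/mL is ≤ 0.5 μg/mL — S
Vancomycin 128 μg/mL: ≥ 128 μg/mL → Resistant
Ertapenem 0.06 μg/mL: ≤ 2 μg/mL — Susceptible

S, S, S, R, S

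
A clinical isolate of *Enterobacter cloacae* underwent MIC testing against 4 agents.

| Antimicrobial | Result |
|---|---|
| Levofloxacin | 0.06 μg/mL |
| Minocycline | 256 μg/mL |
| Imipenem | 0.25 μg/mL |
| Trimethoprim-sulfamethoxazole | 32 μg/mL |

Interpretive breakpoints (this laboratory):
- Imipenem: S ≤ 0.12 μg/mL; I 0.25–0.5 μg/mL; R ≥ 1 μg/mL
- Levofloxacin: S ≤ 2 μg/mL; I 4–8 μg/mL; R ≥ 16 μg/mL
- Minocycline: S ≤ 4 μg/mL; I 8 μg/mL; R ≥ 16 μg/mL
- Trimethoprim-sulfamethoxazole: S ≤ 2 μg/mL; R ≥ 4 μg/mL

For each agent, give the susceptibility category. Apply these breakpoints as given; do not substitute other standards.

S, R, I, R

Levofloxacin: 0.06 μg/mL is ≤ 2 μg/mL — susceptible
Minocycline: 256 μg/mL is ≥ 16 μg/mL → resistant
Imipenem 0.25 μg/mL: in 0.25–0.5 μg/mL — Intermediate
Trimethoprim-sulfamethoxazole 32 μg/mL: ≥ 4 μg/mL ⇒ R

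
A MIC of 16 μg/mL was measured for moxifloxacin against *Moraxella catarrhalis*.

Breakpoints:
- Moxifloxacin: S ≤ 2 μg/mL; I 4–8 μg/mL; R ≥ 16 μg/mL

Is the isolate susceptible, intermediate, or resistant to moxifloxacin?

Moxifloxacin: 16 μg/mL is ≥ 16 μg/mL ⇒ resistant

R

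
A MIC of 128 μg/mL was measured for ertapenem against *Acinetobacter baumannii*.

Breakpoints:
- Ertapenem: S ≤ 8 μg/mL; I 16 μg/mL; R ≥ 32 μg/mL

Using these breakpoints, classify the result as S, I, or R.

Resistant

Ertapenem: 128 μg/mL is ≥ 32 μg/mL ⇒ R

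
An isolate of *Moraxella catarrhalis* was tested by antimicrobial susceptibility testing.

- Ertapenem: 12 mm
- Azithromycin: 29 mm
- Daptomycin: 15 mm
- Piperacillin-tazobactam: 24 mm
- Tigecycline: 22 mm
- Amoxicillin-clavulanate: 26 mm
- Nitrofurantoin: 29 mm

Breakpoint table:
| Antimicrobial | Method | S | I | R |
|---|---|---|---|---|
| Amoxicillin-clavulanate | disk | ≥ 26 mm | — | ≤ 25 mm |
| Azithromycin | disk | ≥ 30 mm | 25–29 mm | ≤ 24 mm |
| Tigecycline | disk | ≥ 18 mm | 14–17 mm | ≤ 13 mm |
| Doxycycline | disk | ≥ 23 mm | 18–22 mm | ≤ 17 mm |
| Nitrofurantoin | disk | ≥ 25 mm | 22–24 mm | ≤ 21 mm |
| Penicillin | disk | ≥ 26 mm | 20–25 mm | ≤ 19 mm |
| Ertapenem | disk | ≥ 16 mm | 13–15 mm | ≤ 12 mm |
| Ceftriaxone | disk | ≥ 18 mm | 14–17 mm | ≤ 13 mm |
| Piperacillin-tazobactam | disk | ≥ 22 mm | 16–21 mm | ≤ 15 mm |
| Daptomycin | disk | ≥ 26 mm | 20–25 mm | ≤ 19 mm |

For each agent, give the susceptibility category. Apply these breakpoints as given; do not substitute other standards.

R, I, R, S, S, S, S

Ertapenem 12 mm: ≤ 12 mm ⇒ resistant
Azithromycin (29 mm) in 25–29 mm — intermediate
Daptomycin 15 mm: ≤ 19 mm → R
Piperacillin-tazobactam 24 mm: ≥ 22 mm → susceptible
Tigecycline 22 mm: ≥ 18 mm — Susceptible
Amoxicillin-clavulanate (26 mm) ≥ 26 mm → Susceptible
Nitrofurantoin: 29 mm is ≥ 25 mm → S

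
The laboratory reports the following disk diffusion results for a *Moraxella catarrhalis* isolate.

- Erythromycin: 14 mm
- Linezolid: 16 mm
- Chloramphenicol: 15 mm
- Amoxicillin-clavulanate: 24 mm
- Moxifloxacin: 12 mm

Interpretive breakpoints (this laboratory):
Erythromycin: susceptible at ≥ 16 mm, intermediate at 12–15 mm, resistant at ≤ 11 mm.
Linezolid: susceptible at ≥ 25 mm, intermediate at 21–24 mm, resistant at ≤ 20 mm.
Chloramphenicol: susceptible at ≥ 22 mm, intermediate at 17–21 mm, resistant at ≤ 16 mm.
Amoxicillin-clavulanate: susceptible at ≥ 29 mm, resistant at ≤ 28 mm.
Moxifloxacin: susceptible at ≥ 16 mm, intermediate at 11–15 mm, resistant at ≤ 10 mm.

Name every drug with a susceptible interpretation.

none

Erythromycin: 14 mm is in 12–15 mm — Intermediate
Linezolid (16 mm) ≤ 20 mm — R
Chloramphenicol 15 mm: ≤ 16 mm ⇒ Resistant
Amoxicillin-clavulanate: 24 mm is ≤ 28 mm ⇒ resistant
Moxifloxacin (12 mm) in 11–15 mm — I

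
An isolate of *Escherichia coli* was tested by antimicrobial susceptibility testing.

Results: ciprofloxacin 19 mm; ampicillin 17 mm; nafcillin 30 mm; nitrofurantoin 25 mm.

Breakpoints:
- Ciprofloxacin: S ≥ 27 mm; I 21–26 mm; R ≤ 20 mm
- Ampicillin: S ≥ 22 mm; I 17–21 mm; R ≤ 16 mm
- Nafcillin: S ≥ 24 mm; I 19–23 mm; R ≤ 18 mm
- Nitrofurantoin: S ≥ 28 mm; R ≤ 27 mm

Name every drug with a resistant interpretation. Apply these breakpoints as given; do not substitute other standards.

Ciprofloxacin (19 mm) ≤ 20 mm ⇒ Resistant
Ampicillin (17 mm) in 17–21 mm ⇒ I
Nafcillin: 30 mm is ≥ 24 mm — susceptible
Nitrofurantoin (25 mm) ≤ 27 mm → Resistant

ciprofloxacin, nitrofurantoin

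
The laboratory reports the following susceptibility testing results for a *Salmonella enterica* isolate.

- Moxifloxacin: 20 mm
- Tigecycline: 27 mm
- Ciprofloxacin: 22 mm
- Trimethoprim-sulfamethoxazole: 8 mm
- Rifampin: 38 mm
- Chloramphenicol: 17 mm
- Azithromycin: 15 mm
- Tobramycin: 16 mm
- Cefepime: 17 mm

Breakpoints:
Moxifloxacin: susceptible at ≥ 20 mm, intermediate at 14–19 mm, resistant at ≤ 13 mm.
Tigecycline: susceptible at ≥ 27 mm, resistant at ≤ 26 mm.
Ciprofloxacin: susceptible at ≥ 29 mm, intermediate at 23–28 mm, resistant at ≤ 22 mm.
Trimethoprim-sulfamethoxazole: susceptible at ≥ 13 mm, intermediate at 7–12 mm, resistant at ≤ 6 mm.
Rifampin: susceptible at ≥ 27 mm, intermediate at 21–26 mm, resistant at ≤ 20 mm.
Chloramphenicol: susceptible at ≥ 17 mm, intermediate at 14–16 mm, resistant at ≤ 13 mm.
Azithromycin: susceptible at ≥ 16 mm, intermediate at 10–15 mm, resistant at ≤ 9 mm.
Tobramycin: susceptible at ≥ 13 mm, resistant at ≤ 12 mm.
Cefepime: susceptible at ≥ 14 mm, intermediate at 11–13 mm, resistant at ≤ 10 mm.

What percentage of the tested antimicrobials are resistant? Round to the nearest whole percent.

Moxifloxacin 20 mm: ≥ 20 mm → S
Tigecycline: 27 mm is ≥ 27 mm ⇒ Susceptible
Ciprofloxacin 22 mm: ≤ 22 mm — resistant
Trimethoprim-sulfamethoxazole 8 mm: in 7–12 mm ⇒ Intermediate
Rifampin 38 mm: ≥ 27 mm → Susceptible
Chloramphenicol: 17 mm is ≥ 17 mm ⇒ S
Azithromycin: 15 mm is in 10–15 mm → intermediate
Tobramycin (16 mm) ≥ 13 mm → S
Cefepime: 17 mm is ≥ 14 mm ⇒ S
Resistant: 1/9

11%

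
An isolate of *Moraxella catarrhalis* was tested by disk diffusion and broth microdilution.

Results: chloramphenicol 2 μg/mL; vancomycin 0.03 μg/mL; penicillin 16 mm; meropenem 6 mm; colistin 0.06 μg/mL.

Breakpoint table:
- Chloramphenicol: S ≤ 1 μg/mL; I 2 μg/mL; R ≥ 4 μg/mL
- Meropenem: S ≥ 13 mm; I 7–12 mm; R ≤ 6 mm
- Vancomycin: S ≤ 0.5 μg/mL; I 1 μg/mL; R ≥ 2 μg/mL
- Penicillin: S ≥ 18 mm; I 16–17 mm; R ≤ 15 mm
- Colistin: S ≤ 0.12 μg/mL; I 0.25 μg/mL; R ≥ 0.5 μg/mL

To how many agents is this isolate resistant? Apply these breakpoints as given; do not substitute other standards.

1

Chloramphenicol: 2 μg/mL is = 2 μg/mL — I
Vancomycin: 0.03 μg/mL is ≤ 0.5 μg/mL — susceptible
Penicillin 16 mm: in 16–17 mm → Intermediate
Meropenem (6 mm) ≤ 6 mm ⇒ resistant
Colistin 0.06 μg/mL: ≤ 0.12 μg/mL — S
Resistant: 1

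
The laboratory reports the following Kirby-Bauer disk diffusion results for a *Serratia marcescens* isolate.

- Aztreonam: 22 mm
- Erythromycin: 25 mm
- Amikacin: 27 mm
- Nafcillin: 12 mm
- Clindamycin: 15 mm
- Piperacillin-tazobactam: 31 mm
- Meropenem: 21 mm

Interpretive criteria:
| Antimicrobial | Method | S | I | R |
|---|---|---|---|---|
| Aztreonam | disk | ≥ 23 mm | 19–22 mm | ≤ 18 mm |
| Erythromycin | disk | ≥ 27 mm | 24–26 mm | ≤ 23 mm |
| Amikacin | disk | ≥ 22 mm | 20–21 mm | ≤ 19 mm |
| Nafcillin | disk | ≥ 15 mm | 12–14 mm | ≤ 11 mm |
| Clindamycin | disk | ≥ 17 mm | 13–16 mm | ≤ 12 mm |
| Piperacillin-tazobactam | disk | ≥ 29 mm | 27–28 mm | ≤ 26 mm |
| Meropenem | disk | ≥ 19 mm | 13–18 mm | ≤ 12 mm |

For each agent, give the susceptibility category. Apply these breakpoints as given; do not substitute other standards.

I, I, S, I, I, S, S

Aztreonam 22 mm: in 19–22 mm → I
Erythromycin (25 mm) in 24–26 mm ⇒ intermediate
Amikacin (27 mm) ≥ 22 mm — susceptible
Nafcillin (12 mm) in 12–14 mm → Intermediate
Clindamycin 15 mm: in 13–16 mm → Intermediate
Piperacillin-tazobactam (31 mm) ≥ 29 mm → S
Meropenem (21 mm) ≥ 19 mm ⇒ Susceptible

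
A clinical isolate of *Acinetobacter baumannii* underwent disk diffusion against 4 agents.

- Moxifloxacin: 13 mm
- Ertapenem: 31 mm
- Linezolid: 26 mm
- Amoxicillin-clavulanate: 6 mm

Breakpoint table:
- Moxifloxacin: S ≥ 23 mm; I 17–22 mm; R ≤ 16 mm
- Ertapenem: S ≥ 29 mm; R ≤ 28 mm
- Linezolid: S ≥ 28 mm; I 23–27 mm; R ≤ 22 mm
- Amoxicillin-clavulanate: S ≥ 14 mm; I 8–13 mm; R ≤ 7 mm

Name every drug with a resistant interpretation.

moxifloxacin, amoxicillin-clavulanate

Moxifloxacin: 13 mm is ≤ 16 mm → Resistant
Ertapenem 31 mm: ≥ 29 mm → S
Linezolid (26 mm) in 23–27 mm — intermediate
Amoxicillin-clavulanate 6 mm: ≤ 7 mm ⇒ Resistant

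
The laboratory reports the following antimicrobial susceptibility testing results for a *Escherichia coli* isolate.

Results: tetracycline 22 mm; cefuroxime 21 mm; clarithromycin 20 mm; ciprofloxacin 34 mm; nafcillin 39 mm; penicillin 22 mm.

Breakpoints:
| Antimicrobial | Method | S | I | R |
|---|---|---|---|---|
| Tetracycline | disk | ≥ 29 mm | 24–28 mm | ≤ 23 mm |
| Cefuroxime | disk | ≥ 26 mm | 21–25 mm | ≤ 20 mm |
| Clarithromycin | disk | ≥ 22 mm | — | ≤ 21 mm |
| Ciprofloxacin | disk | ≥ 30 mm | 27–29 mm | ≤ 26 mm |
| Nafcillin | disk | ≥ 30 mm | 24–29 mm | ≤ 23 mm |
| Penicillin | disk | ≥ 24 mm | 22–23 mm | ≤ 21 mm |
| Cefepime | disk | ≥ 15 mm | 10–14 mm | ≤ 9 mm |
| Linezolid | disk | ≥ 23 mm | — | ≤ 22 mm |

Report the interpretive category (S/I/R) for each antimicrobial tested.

Tetracycline 22 mm: ≤ 23 mm → R
Cefuroxime: 21 mm is in 21–25 mm — I
Clarithromycin (20 mm) ≤ 21 mm — Resistant
Ciprofloxacin 34 mm: ≥ 30 mm — susceptible
Nafcillin: 39 mm is ≥ 30 mm ⇒ susceptible
Penicillin 22 mm: in 22–23 mm → intermediate

R, I, R, S, S, I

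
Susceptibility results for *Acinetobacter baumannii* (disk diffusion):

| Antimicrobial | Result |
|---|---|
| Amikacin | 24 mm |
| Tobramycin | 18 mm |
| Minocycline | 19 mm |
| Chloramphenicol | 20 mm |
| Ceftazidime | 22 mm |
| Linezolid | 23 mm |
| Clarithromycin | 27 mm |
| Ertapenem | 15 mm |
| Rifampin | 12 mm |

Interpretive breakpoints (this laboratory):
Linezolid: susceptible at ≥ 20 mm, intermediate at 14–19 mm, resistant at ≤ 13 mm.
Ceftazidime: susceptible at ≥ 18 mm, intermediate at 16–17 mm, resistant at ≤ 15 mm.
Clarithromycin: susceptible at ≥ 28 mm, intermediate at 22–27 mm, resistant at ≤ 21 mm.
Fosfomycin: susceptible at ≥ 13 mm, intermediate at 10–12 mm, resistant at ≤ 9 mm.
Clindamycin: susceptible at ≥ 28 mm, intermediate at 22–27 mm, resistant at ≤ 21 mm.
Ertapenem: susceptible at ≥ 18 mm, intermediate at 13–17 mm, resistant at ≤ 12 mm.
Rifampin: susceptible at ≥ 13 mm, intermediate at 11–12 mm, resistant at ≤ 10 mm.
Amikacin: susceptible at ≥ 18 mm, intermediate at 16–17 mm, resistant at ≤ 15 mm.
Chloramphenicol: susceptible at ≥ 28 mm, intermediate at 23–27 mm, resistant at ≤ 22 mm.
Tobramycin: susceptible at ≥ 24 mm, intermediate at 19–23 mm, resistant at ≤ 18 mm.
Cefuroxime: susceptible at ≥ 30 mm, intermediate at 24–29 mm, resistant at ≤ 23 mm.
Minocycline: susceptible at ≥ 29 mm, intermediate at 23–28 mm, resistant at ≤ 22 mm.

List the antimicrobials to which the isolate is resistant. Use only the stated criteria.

Amikacin (24 mm) ≥ 18 mm ⇒ susceptible
Tobramycin: 18 mm is ≤ 18 mm — resistant
Minocycline: 19 mm is ≤ 22 mm → resistant
Chloramphenicol 20 mm: ≤ 22 mm — R
Ceftazidime (22 mm) ≥ 18 mm — susceptible
Linezolid (23 mm) ≥ 20 mm — S
Clarithromycin (27 mm) in 22–27 mm ⇒ Intermediate
Ertapenem (15 mm) in 13–17 mm ⇒ I
Rifampin 12 mm: in 11–12 mm → Intermediate

tobramycin, minocycline, chloramphenicol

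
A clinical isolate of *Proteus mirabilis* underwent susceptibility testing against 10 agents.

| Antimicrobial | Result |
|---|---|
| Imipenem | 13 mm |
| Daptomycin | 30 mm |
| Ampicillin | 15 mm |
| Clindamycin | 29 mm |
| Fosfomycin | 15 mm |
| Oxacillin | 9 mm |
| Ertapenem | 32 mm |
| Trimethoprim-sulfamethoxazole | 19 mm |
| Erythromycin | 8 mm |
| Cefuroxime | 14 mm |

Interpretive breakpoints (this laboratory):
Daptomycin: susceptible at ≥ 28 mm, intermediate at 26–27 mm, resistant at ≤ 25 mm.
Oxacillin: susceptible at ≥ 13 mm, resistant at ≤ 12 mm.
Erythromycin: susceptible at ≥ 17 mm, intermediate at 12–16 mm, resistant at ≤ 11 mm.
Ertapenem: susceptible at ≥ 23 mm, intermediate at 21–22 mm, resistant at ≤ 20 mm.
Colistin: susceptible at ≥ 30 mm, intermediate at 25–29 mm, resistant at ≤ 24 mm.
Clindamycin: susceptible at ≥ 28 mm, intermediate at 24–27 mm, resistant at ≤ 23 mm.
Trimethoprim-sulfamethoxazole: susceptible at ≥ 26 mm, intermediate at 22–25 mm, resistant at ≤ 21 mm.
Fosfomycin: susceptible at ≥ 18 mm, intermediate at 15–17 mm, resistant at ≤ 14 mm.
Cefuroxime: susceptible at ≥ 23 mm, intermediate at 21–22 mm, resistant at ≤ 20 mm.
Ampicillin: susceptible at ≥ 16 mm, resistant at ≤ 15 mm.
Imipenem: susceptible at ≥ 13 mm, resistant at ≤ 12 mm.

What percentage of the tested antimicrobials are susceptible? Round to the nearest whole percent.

40%

Imipenem 13 mm: ≥ 13 mm — Susceptible
Daptomycin: 30 mm is ≥ 28 mm ⇒ Susceptible
Ampicillin 15 mm: ≤ 15 mm ⇒ Resistant
Clindamycin (29 mm) ≥ 28 mm ⇒ Susceptible
Fosfomycin (15 mm) in 15–17 mm → intermediate
Oxacillin (9 mm) ≤ 12 mm → R
Ertapenem: 32 mm is ≥ 23 mm ⇒ susceptible
Trimethoprim-sulfamethoxazole: 19 mm is ≤ 21 mm — R
Erythromycin (8 mm) ≤ 11 mm → R
Cefuroxime: 14 mm is ≤ 20 mm ⇒ R
Susceptible: 4/10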